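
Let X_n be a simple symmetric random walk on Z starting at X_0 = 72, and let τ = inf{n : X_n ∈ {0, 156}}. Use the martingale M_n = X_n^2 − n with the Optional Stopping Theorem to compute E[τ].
E[τ] = 6048

M_n = X_n^2 − n is a martingale (since E[X_{n+1}^2 | F_n] = X_n^2 + 1). By OST (τ has finite mean in a bounded region), E[M_τ] = E[M_0] = X_0^2 − 0 = 72^2 = 5184. Also E[M_τ] = E[X_τ^2] − E[τ]. The walk exits at 0 or 156, with P(hit 156 first) = 72/156, so E[X_τ^2] = 156^2 · 72/156 + 0 = 11232. Thus E[τ] = E[X_τ^2] − E[M_τ] = 11232 − 5184 = 6048 = 72(156 − 72) = 6048.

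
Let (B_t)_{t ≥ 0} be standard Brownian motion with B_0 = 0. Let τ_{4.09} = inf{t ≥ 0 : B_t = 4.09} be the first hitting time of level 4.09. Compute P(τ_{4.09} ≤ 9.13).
P(τ_{4.09} ≤ 9.13) = 2(1 − Φ(4.09/√9.13)) = 2(1 − Φ(1.3536)) ≈ 0.1759

By the reflection principle for standard BM, P(τ_b ≤ t) = 2 · P(B_t ≥ b). Since B_t ~ N(0, t), P(B_t ≥ 4.09) = 1 − Φ(4.09/√t) = 1 − Φ(4.09/√9.13) = 1 − Φ(1.3536) ≈ 0.08793. Doubling: P(τ_{4.09} ≤ 9.13) ≈ 2 · 0.08793 = 0.17586 ≈ 0.1759.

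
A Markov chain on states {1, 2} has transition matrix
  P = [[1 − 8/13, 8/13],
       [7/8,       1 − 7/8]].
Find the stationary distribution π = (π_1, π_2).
π_1 = 91/155, π_2 = 64/155

Solve πP = π with π_1 + π_2 = 1. From πP = π: π_1 · (1 − 8/13) + π_2 · 7/8 = π_1 ⇒ π_2 · 7/8 = π_1 · 8/13 ⇒ π_2/π_1 = (8/13)/(7/8) = 64/91. Together with π_1 + π_2 = 1:
  π_1 = (7/8)/(8/13 + 7/8) = (7/8)/(155/104) = 91/155,
  π_2 = (8/13)/(8/13 + 7/8) = (8/13)/(155/104) = 64/155.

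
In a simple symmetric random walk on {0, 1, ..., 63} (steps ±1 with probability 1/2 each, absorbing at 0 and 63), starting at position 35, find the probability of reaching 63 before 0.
P(hit 63 before 0) = 35/63 = 5/9

Let u_k = P(hit 63 before 0 | start at k). Then u_0 = 0, u_63 = 1, and u_k = u_{k-1}/2 + u_{k+1}/2 for 1 ≤ k ≤ 62. This harmonic recurrence is solved by u_k = k/63, giving u_35 = 35/63 = 5/9.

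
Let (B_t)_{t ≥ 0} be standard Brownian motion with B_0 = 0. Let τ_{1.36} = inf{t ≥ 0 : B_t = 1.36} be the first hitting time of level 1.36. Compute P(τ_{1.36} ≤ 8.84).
P(τ_{1.36} ≤ 8.84) = 2(1 − Φ(1.36/√8.84)) = 2(1 − Φ(0.4574)) ≈ 0.6474

By the reflection principle for standard BM, P(τ_b ≤ t) = 2 · P(B_t ≥ b). Since B_t ~ N(0, t), P(B_t ≥ 1.36) = 1 − Φ(1.36/√t) = 1 − Φ(1.36/√8.84) = 1 − Φ(0.4574) ≈ 0.32369. Doubling: P(τ_{1.36} ≤ 8.84) ≈ 2 · 0.32369 = 0.64738 ≈ 0.6474.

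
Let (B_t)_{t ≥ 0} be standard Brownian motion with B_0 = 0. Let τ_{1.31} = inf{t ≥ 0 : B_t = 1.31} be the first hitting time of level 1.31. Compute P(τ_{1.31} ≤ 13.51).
P(τ_{1.31} ≤ 13.51) = 2(1 − Φ(1.31/√13.51)) = 2(1 − Φ(0.3564)) ≈ 0.7215

By the reflection principle for standard BM, P(τ_b ≤ t) = 2 · P(B_t ≥ b). Since B_t ~ N(0, t), P(B_t ≥ 1.31) = 1 − Φ(1.31/√t) = 1 − Φ(1.31/√13.51) = 1 − Φ(0.3564) ≈ 0.36077. Doubling: P(τ_{1.31} ≤ 13.51) ≈ 2 · 0.36077 = 0.72154 ≈ 0.7215.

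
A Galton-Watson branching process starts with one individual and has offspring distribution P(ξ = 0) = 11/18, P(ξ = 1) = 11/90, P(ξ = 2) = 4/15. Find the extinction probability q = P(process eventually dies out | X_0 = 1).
q = 1

Mean offspring μ = 0·11/18 + 1·11/90 + 2·4/15 = 59/90 ≤ 1. For μ ≤ 1 with offspring not concentrated at 1, the Galton-Watson process goes extinct almost surely, so q = 1.
(Algebraic check: The pgf is f(s) = 11/18 + 11/90·s + 4/15·s². The extinction probability q is the smallest fixed point of f in [0, 1]. Setting s = f(s):
  4/15·s² + (11/90 − 1)·s + 11/18 = 0
  4/15·s² − (11/18 + 4/15)·s + 11/18 = 0
which factors as (s − 1)·(4/15·s − 11/18) = 0, giving roots s = 1 and s = (11/18)/(4/15) = 55/24. Since 55/24 ≥ 1, the smallest root in [0, 1] is s = 1.)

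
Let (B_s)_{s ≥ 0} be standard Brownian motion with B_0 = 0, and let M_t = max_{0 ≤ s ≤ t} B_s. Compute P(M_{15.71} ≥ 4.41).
P(M_{15.71} ≥ 4.41) = 2·P(B_{15.71} ≥ 4.41) = 2(1 − Φ(4.41/√15.71)) ≈ 0.2659

By the reflection principle for Brownian motion, P(M_t ≥ a) = 2 · P(B_t ≥ a) for a ≥ 0. Since B_t ~ N(0, t), P(B_t ≥ 4.41) = 1 − Φ(4.41/√t) = 1 − Φ(4.41/√15.71) = 1 − Φ(1.1126). So
  P(M_{15.71} ≥ 4.41) = 2(1 − Φ(1.1126)) ≈ 0.2659.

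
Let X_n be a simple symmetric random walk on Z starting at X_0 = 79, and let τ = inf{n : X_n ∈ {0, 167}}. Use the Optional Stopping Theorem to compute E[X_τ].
E[X_τ] = 79

X_n is a martingale and τ is a bounded-mean stopping time (indeed τ is finite a.s. with bounded expectation since the walk is in a bounded region). By the OST, E[X_τ] = E[X_0] = 79. Equivalently: E[X_τ] = 167 · P(hit 167 first) + 0 · P(hit 0 first) = 167 · (79/167) = 79.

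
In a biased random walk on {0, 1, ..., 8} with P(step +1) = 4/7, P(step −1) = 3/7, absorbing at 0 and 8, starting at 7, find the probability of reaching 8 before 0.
P(hit 8 before 0) = (1 − (3/4)^7) / (1 − (3/4)^8) = 56788/58975

Let u_k denote P(reach 8 before 0 | start at k). Boundary: u_0 = 0, u_8 = 1. Recurrence: u_k = 4/7·u_{k+1} + 3/7·u_{k-1} for 1 ≤ k ≤ 7. Try u_k = A + B·r^k with r = q/p = (3/7)/(4/7) = 3/4. Substitution satisfies the recurrence; boundary conditions give:
  u_k = (1 − r^k) / (1 − r^N) = (1 − (3/4)^7) / (1 − (3/4)^8) = 56788/58975.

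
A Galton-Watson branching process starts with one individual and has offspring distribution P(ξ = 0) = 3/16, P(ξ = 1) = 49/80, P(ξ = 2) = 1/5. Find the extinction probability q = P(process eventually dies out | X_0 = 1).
q = 15/16

The pgf is f(s) = 3/16 + 49/80·s + 1/5·s². The extinction probability q is the smallest fixed point of f in [0, 1]. Setting s = f(s):
  1/5·s² + (49/80 − 1)·s + 3/16 = 0
  1/5·s² − (3/16 + 1/5)·s + 3/16 = 0
which factors as (s − 1)·(1/5·s − 3/16) = 0, giving roots s = 1 and s = (3/16)/(1/5) = 15/16.
Mean offspring μ = 49/80 + 2·1/5 = 81/80 > 1 (supercritical), so q < 1. The extinction probability is the smaller root: q = (3/16)/(1/5) = 15/16.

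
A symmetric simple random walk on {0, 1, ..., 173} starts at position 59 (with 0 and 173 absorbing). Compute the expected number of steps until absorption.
E[τ | X_0 = 59] = 6726

Let v_k = E[τ | X_0 = k]. Boundary: v_0 = v_173 = 0. Recurrence: v_k = 1 + (v_{k-1} + v_{k+1})/2 for 1 ≤ k ≤ 172. The particular solution to v_k − (v_{k-1} + v_{k+1})/2 = 1 is v_k = −k^2. Adding homogeneous solution A + B k and matching boundaries gives v_k = k (173 − k). Substituting k = 59: v_59 = 59 · 114 = 6726.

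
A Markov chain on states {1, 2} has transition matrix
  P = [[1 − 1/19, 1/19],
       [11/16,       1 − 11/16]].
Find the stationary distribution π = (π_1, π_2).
π_1 = 209/225, π_2 = 16/225

Solve πP = π with π_1 + π_2 = 1. From πP = π: π_1 · (1 − 1/19) + π_2 · 11/16 = π_1 ⇒ π_2 · 11/16 = π_1 · 1/19 ⇒ π_2/π_1 = (1/19)/(11/16) = 16/209. Together with π_1 + π_2 = 1:
  π_1 = (11/16)/(1/19 + 11/16) = (11/16)/(225/304) = 209/225,
  π_2 = (1/19)/(1/19 + 11/16) = (1/19)/(225/304) = 16/225.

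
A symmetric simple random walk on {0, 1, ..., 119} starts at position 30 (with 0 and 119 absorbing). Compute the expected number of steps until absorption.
E[τ | X_0 = 30] = 2670

Let v_k = E[τ | X_0 = k]. Boundary: v_0 = v_119 = 0. Recurrence: v_k = 1 + (v_{k-1} + v_{k+1})/2 for 1 ≤ k ≤ 118. The particular solution to v_k − (v_{k-1} + v_{k+1})/2 = 1 is v_k = −k^2. Adding homogeneous solution A + B k and matching boundaries gives v_k = k (119 − k). Substituting k = 30: v_30 = 30 · 89 = 2670.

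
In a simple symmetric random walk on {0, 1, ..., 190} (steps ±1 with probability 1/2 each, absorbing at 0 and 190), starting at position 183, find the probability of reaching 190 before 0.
P(hit 190 before 0) = 183/190

Let u_k = P(hit 190 before 0 | start at k). Then u_0 = 0, u_190 = 1, and u_k = u_{k-1}/2 + u_{k+1}/2 for 1 ≤ k ≤ 189. This harmonic recurrence is solved by u_k = k/190, giving u_183 = 183/190.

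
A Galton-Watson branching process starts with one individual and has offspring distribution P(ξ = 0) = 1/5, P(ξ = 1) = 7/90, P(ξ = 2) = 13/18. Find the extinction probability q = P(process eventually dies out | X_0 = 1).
q = 18/65

The pgf is f(s) = 1/5 + 7/90·s + 13/18·s². The extinction probability q is the smallest fixed point of f in [0, 1]. Setting s = f(s):
  13/18·s² + (7/90 − 1)·s + 1/5 = 0
  13/18·s² − (1/5 + 13/18)·s + 1/5 = 0
which factors as (s − 1)·(13/18·s − 1/5) = 0, giving roots s = 1 and s = (1/5)/(13/18) = 18/65.
Mean offspring μ = 7/90 + 2·13/18 = 137/90 > 1 (supercritical), so q < 1. The extinction probability is the smaller root: q = (1/5)/(13/18) = 18/65.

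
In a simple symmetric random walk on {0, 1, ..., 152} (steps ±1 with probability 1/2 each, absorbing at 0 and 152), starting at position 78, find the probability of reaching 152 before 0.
P(hit 152 before 0) = 78/152 = 39/76

Let u_k = P(hit 152 before 0 | start at k). Then u_0 = 0, u_152 = 1, and u_k = u_{k-1}/2 + u_{k+1}/2 for 1 ≤ k ≤ 151. This harmonic recurrence is solved by u_k = k/152, giving u_78 = 78/152 = 39/76.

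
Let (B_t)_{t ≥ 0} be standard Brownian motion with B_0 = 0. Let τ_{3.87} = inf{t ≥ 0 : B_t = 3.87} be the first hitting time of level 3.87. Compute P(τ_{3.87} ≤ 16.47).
P(τ_{3.87} ≤ 16.47) = 2(1 − Φ(3.87/√16.47)) = 2(1 − Φ(0.9536)) ≈ 0.3403

By the reflection principle for standard BM, P(τ_b ≤ t) = 2 · P(B_t ≥ b). Since B_t ~ N(0, t), P(B_t ≥ 3.87) = 1 − Φ(3.87/√t) = 1 − Φ(3.87/√16.47) = 1 − Φ(0.9536) ≈ 0.17014. Doubling: P(τ_{3.87} ≤ 16.47) ≈ 2 · 0.17014 = 0.34028 ≈ 0.3403.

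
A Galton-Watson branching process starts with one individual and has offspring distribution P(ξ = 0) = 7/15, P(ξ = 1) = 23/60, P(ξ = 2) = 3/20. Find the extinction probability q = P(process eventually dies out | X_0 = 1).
q = 1

Mean offspring μ = 0·7/15 + 1·23/60 + 2·3/20 = 41/60 ≤ 1. For μ ≤ 1 with offspring not concentrated at 1, the Galton-Watson process goes extinct almost surely, so q = 1.
(Algebraic check: The pgf is f(s) = 7/15 + 23/60·s + 3/20·s². The extinction probability q is the smallest fixed point of f in [0, 1]. Setting s = f(s):
  3/20·s² + (23/60 − 1)·s + 7/15 = 0
  3/20·s² − (7/15 + 3/20)·s + 7/15 = 0
which factors as (s − 1)·(3/20·s − 7/15) = 0, giving roots s = 1 and s = (7/15)/(3/20) = 28/9. Since 28/9 ≥ 1, the smallest root in [0, 1] is s = 1.)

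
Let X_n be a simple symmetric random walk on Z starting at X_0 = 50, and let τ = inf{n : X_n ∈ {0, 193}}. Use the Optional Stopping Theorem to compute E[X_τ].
E[X_τ] = 50

X_n is a martingale and τ is a bounded-mean stopping time (indeed τ is finite a.s. with bounded expectation since the walk is in a bounded region). By the OST, E[X_τ] = E[X_0] = 50. Equivalently: E[X_τ] = 193 · P(hit 193 first) + 0 · P(hit 0 first) = 193 · (50/193) = 50.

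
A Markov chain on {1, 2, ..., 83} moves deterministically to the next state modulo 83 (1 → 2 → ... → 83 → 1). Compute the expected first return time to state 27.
E[T_27 | X_0 = 27] = 83

The chain cycles deterministically, so starting at state 27 it returns in exactly 83 steps. Equivalently, the stationary distribution is uniform π_j = 1/83 for every state j, so by Kac's formula E[T_27] = 1/π_27 = 83.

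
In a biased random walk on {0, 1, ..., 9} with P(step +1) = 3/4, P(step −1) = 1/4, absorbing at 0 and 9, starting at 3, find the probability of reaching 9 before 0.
P(hit 9 before 0) = (1 − (1/3)^3) / (1 − (1/3)^9) = 729/757

Let u_k denote P(reach 9 before 0 | start at k). Boundary: u_0 = 0, u_9 = 1. Recurrence: u_k = 3/4·u_{k+1} + 1/4·u_{k-1} for 1 ≤ k ≤ 8. Try u_k = A + B·r^k with r = q/p = (1/4)/(3/4) = 1/3. Substitution satisfies the recurrence; boundary conditions give:
  u_k = (1 − r^k) / (1 − r^N) = (1 − (1/3)^3) / (1 − (1/3)^9) = 729/757.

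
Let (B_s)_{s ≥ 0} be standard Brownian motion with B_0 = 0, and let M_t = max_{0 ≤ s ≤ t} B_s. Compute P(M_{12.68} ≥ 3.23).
P(M_{12.68} ≥ 3.23) = 2·P(B_{12.68} ≥ 3.23) = 2(1 − Φ(3.23/√12.68)) ≈ 0.3644

By the reflection principle for Brownian motion, P(M_t ≥ a) = 2 · P(B_t ≥ a) for a ≥ 0. Since B_t ~ N(0, t), P(B_t ≥ 3.23) = 1 − Φ(3.23/√t) = 1 − Φ(3.23/√12.68) = 1 − Φ(0.9071). So
  P(M_{12.68} ≥ 3.23) = 2(1 − Φ(0.9071)) ≈ 0.3644.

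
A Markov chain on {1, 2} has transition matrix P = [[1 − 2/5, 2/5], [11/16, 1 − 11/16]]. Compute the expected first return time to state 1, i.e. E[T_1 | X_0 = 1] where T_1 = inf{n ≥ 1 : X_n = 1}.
E[T_1 | X_0 = 1] = 1/π_1 = 87/55

For an irreducible recurrent Markov chain with stationary distribution π, E[T_i | X_0 = i] = 1/π_i (Kac's formula). Here π_1 = (11/16)/(2/5 + 11/16) = (11/16)/(87/80) = 55/87, so E[T_1 | X_0 = 1] = 1/π_1 = (2/5 + 11/16)/(11/16) = (87/80)/(11/16) = 87/55.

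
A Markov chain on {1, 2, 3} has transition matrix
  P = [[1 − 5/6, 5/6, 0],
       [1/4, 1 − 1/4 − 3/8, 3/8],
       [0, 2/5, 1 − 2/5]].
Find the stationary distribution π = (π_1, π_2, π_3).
π = (24/179, 80/179, 75/179)

This is a birth-death chain on three states, which satisfies detailed balance: π_1 · P_{12} = π_2 · P_{21} and π_2 · P_{23} = π_3 · P_{32}.
From π_1 · 5/6 = π_2 · 1/4: π_2/π_1 = (5/6)/(1/4) = 10/3.
From π_2 · 3/8 = π_3 · 2/5: π_3/π_2 = (3/8)/(2/5) = 15/16.
Take π_1 proportional to 1; then unnormalized π = (1, 10/3, 25/8). Normalize by dividing by the sum 179/24:
  π = (24/179, 80/179, 75/179).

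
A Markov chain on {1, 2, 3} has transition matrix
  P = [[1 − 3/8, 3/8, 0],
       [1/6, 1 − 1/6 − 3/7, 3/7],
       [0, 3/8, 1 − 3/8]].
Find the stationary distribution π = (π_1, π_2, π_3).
π = (28/163, 63/163, 72/163)

This is a birth-death chain on three states, which satisfies detailed balance: π_1 · P_{12} = π_2 · P_{21} and π_2 · P_{23} = π_3 · P_{32}.
From π_1 · 3/8 = π_2 · 1/6: π_2/π_1 = (3/8)/(1/6) = 9/4.
From π_2 · 3/7 = π_3 · 3/8: π_3/π_2 = (3/7)/(3/8) = 8/7.
Take π_1 proportional to 1; then unnormalized π = (1, 9/4, 18/7). Normalize by dividing by the sum 163/28:
  π = (28/163, 63/163, 72/163).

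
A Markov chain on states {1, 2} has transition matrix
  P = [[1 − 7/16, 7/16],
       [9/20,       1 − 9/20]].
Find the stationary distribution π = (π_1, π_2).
π_1 = 36/71, π_2 = 35/71

Solve πP = π with π_1 + π_2 = 1. From πP = π: π_1 · (1 − 7/16) + π_2 · 9/20 = π_1 ⇒ π_2 · 9/20 = π_1 · 7/16 ⇒ π_2/π_1 = (7/16)/(9/20) = 35/36. Together with π_1 + π_2 = 1:
  π_1 = (9/20)/(7/16 + 9/20) = (9/20)/(71/80) = 36/71,
  π_2 = (7/16)/(7/16 + 9/20) = (7/16)/(71/80) = 35/71.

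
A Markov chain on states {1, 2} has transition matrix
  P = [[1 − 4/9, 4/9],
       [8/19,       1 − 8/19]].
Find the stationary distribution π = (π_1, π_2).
π_1 = 18/37, π_2 = 19/37

Solve πP = π with π_1 + π_2 = 1. From πP = π: π_1 · (1 − 4/9) + π_2 · 8/19 = π_1 ⇒ π_2 · 8/19 = π_1 · 4/9 ⇒ π_2/π_1 = (4/9)/(8/19) = 19/18. Together with π_1 + π_2 = 1:
  π_1 = (8/19)/(4/9 + 8/19) = (8/19)/(148/171) = 18/37,
  π_2 = (4/9)/(4/9 + 8/19) = (4/9)/(148/171) = 19/37.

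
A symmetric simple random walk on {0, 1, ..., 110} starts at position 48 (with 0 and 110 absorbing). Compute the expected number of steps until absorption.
E[τ | X_0 = 48] = 2976

Let v_k = E[τ | X_0 = k]. Boundary: v_0 = v_110 = 0. Recurrence: v_k = 1 + (v_{k-1} + v_{k+1})/2 for 1 ≤ k ≤ 109. The particular solution to v_k − (v_{k-1} + v_{k+1})/2 = 1 is v_k = −k^2. Adding homogeneous solution A + B k and matching boundaries gives v_k = k (110 − k). Substituting k = 48: v_48 = 48 · 62 = 2976.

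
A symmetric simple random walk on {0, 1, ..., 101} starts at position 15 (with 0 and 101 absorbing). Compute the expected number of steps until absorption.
E[τ | X_0 = 15] = 1290

Let v_k = E[τ | X_0 = k]. Boundary: v_0 = v_101 = 0. Recurrence: v_k = 1 + (v_{k-1} + v_{k+1})/2 for 1 ≤ k ≤ 100. The particular solution to v_k − (v_{k-1} + v_{k+1})/2 = 1 is v_k = −k^2. Adding homogeneous solution A + B k and matching boundaries gives v_k = k (101 − k). Substituting k = 15: v_15 = 15 · 86 = 1290.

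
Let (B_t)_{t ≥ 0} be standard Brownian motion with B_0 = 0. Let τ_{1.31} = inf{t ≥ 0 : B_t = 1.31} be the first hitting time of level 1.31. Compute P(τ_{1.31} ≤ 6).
P(τ_{1.31} ≤ 6) = 2(1 − Φ(1.31/√6)) = 2(1 − Φ(0.5348)) ≈ 0.5928

By the reflection principle for standard BM, P(τ_b ≤ t) = 2 · P(B_t ≥ b). Since B_t ~ N(0, t), P(B_t ≥ 1.31) = 1 − Φ(1.31/√t) = 1 − Φ(1.31/√6) = 1 − Φ(0.5348) ≈ 0.29639. Doubling: P(τ_{1.31} ≤ 6) ≈ 2 · 0.29639 = 0.59278 ≈ 0.5928.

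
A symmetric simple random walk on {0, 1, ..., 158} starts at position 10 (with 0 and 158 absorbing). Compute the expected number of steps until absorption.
E[τ | X_0 = 10] = 1480

Let v_k = E[τ | X_0 = k]. Boundary: v_0 = v_158 = 0. Recurrence: v_k = 1 + (v_{k-1} + v_{k+1})/2 for 1 ≤ k ≤ 157. The particular solution to v_k − (v_{k-1} + v_{k+1})/2 = 1 is v_k = −k^2. Adding homogeneous solution A + B k and matching boundaries gives v_k = k (158 − k). Substituting k = 10: v_10 = 10 · 148 = 1480.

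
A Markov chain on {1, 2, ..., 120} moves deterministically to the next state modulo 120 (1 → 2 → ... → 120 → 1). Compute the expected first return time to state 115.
E[T_115 | X_0 = 115] = 120

The chain cycles deterministically, so starting at state 115 it returns in exactly 120 steps. Equivalently, the stationary distribution is uniform π_j = 1/120 for every state j, so by Kac's formula E[T_115] = 1/π_115 = 120.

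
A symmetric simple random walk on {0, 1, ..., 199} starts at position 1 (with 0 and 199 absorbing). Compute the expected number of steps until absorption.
E[τ | X_0 = 1] = 198

Let v_k = E[τ | X_0 = k]. Boundary: v_0 = v_199 = 0. Recurrence: v_k = 1 + (v_{k-1} + v_{k+1})/2 for 1 ≤ k ≤ 198. The particular solution to v_k − (v_{k-1} + v_{k+1})/2 = 1 is v_k = −k^2. Adding homogeneous solution A + B k and matching boundaries gives v_k = k (199 − k). Substituting k = 1: v_1 = 1 · 198 = 198.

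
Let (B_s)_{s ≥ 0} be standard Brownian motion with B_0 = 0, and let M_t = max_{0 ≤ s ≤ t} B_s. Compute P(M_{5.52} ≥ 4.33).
P(M_{5.52} ≥ 4.33) = 2·P(B_{5.52} ≥ 4.33) = 2(1 − Φ(4.33/√5.52)) ≈ 0.0653

By the reflection principle for Brownian motion, P(M_t ≥ a) = 2 · P(B_t ≥ a) for a ≥ 0. Since B_t ~ N(0, t), P(B_t ≥ 4.33) = 1 − Φ(4.33/√t) = 1 − Φ(4.33/√5.52) = 1 − Φ(1.8430). So
  P(M_{5.52} ≥ 4.33) = 2(1 − Φ(1.8430)) ≈ 0.0653.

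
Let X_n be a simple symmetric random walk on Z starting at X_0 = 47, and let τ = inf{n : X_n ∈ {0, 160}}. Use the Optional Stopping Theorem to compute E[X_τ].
E[X_τ] = 47

X_n is a martingale and τ is a bounded-mean stopping time (indeed τ is finite a.s. with bounded expectation since the walk is in a bounded region). By the OST, E[X_τ] = E[X_0] = 47. Equivalently: E[X_τ] = 160 · P(hit 160 first) + 0 · P(hit 0 first) = 160 · (47/160) = 47.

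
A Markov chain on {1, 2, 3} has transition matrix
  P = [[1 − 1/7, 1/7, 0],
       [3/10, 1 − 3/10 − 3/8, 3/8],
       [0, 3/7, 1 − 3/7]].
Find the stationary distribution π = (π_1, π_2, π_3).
π = (28/53, 40/159, 35/159)

This is a birth-death chain on three states, which satisfies detailed balance: π_1 · P_{12} = π_2 · P_{21} and π_2 · P_{23} = π_3 · P_{32}.
From π_1 · 1/7 = π_2 · 3/10: π_2/π_1 = (1/7)/(3/10) = 10/21.
From π_2 · 3/8 = π_3 · 3/7: π_3/π_2 = (3/8)/(3/7) = 7/8.
Take π_1 proportional to 1; then unnormalized π = (1, 10/21, 5/12). Normalize by dividing by the sum 53/28:
  π = (28/53, 40/159, 35/159).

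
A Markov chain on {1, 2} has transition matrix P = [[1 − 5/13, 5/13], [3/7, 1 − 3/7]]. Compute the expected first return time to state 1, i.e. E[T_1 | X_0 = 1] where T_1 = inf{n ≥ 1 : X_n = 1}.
E[T_1 | X_0 = 1] = 1/π_1 = 74/39

For an irreducible recurrent Markov chain with stationary distribution π, E[T_i | X_0 = i] = 1/π_i (Kac's formula). Here π_1 = (3/7)/(5/13 + 3/7) = (3/7)/(74/91) = 39/74, so E[T_1 | X_0 = 1] = 1/π_1 = (5/13 + 3/7)/(3/7) = (74/91)/(3/7) = 74/39.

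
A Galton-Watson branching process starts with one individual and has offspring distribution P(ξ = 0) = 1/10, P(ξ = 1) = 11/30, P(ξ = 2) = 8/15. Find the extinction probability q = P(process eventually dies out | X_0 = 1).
q = 3/16

The pgf is f(s) = 1/10 + 11/30·s + 8/15·s². The extinction probability q is the smallest fixed point of f in [0, 1]. Setting s = f(s):
  8/15·s² + (11/30 − 1)·s + 1/10 = 0
  8/15·s² − (1/10 + 8/15)·s + 1/10 = 0
which factors as (s − 1)·(8/15·s − 1/10) = 0, giving roots s = 1 and s = (1/10)/(8/15) = 3/16.
Mean offspring μ = 11/30 + 2·8/15 = 43/30 > 1 (supercritical), so q < 1. The extinction probability is the smaller root: q = (1/10)/(8/15) = 3/16.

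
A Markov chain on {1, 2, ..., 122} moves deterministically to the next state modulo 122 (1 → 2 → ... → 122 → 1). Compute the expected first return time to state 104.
E[T_104 | X_0 = 104] = 122

The chain cycles deterministically, so starting at state 104 it returns in exactly 122 steps. Equivalently, the stationary distribution is uniform π_j = 1/122 for every state j, so by Kac's formula E[T_104] = 1/π_104 = 122.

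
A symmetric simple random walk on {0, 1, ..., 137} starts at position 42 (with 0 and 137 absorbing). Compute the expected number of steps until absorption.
E[τ | X_0 = 42] = 3990

Let v_k = E[τ | X_0 = k]. Boundary: v_0 = v_137 = 0. Recurrence: v_k = 1 + (v_{k-1} + v_{k+1})/2 for 1 ≤ k ≤ 136. The particular solution to v_k − (v_{k-1} + v_{k+1})/2 = 1 is v_k = −k^2. Adding homogeneous solution A + B k and matching boundaries gives v_k = k (137 − k). Substituting k = 42: v_42 = 42 · 95 = 3990.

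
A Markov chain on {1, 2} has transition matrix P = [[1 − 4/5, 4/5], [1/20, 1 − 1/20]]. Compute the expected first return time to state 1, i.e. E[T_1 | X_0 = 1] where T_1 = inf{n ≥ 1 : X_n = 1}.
E[T_1 | X_0 = 1] = 1/π_1 = 17

For an irreducible recurrent Markov chain with stationary distribution π, E[T_i | X_0 = i] = 1/π_i (Kac's formula). Here π_1 = (1/20)/(4/5 + 1/20) = (1/20)/(17/20) = 1/17, so E[T_1 | X_0 = 1] = 1/π_1 = (4/5 + 1/20)/(1/20) = (17/20)/(1/20) = 17.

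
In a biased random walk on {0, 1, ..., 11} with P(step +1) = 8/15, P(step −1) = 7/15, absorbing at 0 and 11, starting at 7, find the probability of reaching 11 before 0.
P(hit 11 before 0) = (1 − (7/8)^7) / (1 − (7/8)^11) = 5216702464/6612607849

Let u_k denote P(reach 11 before 0 | start at k). Boundary: u_0 = 0, u_11 = 1. Recurrence: u_k = 8/15·u_{k+1} + 7/15·u_{k-1} for 1 ≤ k ≤ 10. Try u_k = A + B·r^k with r = q/p = (7/15)/(8/15) = 7/8. Substitution satisfies the recurrence; boundary conditions give:
  u_k = (1 − r^k) / (1 − r^N) = (1 − (7/8)^7) / (1 − (7/8)^11) = 5216702464/6612607849.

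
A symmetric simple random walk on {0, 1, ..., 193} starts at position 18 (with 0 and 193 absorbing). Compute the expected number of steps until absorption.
E[τ | X_0 = 18] = 3150

Let v_k = E[τ | X_0 = k]. Boundary: v_0 = v_193 = 0. Recurrence: v_k = 1 + (v_{k-1} + v_{k+1})/2 for 1 ≤ k ≤ 192. The particular solution to v_k − (v_{k-1} + v_{k+1})/2 = 1 is v_k = −k^2. Adding homogeneous solution A + B k and matching boundaries gives v_k = k (193 − k). Substituting k = 18: v_18 = 18 · 175 = 3150.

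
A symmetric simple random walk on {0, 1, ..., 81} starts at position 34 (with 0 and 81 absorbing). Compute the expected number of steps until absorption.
E[τ | X_0 = 34] = 1598

Let v_k = E[τ | X_0 = k]. Boundary: v_0 = v_81 = 0. Recurrence: v_k = 1 + (v_{k-1} + v_{k+1})/2 for 1 ≤ k ≤ 80. The particular solution to v_k − (v_{k-1} + v_{k+1})/2 = 1 is v_k = −k^2. Adding homogeneous solution A + B k and matching boundaries gives v_k = k (81 − k). Substituting k = 34: v_34 = 34 · 47 = 1598.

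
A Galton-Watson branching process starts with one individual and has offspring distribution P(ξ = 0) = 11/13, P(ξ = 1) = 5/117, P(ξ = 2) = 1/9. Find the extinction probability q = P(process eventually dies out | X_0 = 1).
q = 1

Mean offspring μ = 0·11/13 + 1·5/117 + 2·1/9 = 31/117 ≤ 1. For μ ≤ 1 with offspring not concentrated at 1, the Galton-Watson process goes extinct almost surely, so q = 1.
(Algebraic check: The pgf is f(s) = 11/13 + 5/117·s + 1/9·s². The extinction probability q is the smallest fixed point of f in [0, 1]. Setting s = f(s):
  1/9·s² + (5/117 − 1)·s + 11/13 = 0
  1/9·s² − (11/13 + 1/9)·s + 11/13 = 0
which factors as (s − 1)·(1/9·s − 11/13) = 0, giving roots s = 1 and s = (11/13)/(1/9) = 99/13. Since 99/13 ≥ 1, the smallest root in [0, 1] is s = 1.)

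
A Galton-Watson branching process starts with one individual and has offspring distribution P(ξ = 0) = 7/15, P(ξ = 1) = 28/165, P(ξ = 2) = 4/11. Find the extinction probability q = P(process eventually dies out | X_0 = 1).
q = 1

Mean offspring μ = 0·7/15 + 1·28/165 + 2·4/11 = 148/165 ≤ 1. For μ ≤ 1 with offspring not concentrated at 1, the Galton-Watson process goes extinct almost surely, so q = 1.
(Algebraic check: The pgf is f(s) = 7/15 + 28/165·s + 4/11·s². The extinction probability q is the smallest fixed point of f in [0, 1]. Setting s = f(s):
  4/11·s² + (28/165 − 1)·s + 7/15 = 0
  4/11·s² − (7/15 + 4/11)·s + 7/15 = 0
which factors as (s − 1)·(4/11·s − 7/15) = 0, giving roots s = 1 and s = (7/15)/(4/11) = 77/60. Since 77/60 ≥ 1, the smallest root in [0, 1] is s = 1.)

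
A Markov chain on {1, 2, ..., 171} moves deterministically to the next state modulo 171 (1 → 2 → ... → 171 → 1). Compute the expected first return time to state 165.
E[T_165 | X_0 = 165] = 171

The chain cycles deterministically, so starting at state 165 it returns in exactly 171 steps. Equivalently, the stationary distribution is uniform π_j = 1/171 for every state j, so by Kac's formula E[T_165] = 1/π_165 = 171.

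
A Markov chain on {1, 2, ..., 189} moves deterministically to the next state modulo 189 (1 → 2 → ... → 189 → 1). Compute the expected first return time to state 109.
E[T_109 | X_0 = 109] = 189

The chain cycles deterministically, so starting at state 109 it returns in exactly 189 steps. Equivalently, the stationary distribution is uniform π_j = 1/189 for every state j, so by Kac's formula E[T_109] = 1/π_109 = 189.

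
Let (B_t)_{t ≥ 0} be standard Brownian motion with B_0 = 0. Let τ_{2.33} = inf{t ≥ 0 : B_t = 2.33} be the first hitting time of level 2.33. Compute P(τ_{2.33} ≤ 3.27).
P(τ_{2.33} ≤ 3.27) = 2(1 − Φ(2.33/√3.27)) = 2(1 − Φ(1.2885)) ≈ 0.1976

By the reflection principle for standard BM, P(τ_b ≤ t) = 2 · P(B_t ≥ b). Since B_t ~ N(0, t), P(B_t ≥ 2.33) = 1 − Φ(2.33/√t) = 1 − Φ(2.33/√3.27) = 1 − Φ(1.2885) ≈ 0.09879. Doubling: P(τ_{2.33} ≤ 3.27) ≈ 2 · 0.09879 = 0.19758 ≈ 0.1976.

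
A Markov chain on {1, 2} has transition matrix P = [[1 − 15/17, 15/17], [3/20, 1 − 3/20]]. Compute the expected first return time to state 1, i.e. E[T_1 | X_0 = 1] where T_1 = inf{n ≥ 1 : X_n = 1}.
E[T_1 | X_0 = 1] = 1/π_1 = 117/17

For an irreducible recurrent Markov chain with stationary distribution π, E[T_i | X_0 = i] = 1/π_i (Kac's formula). Here π_1 = (3/20)/(15/17 + 3/20) = (3/20)/(351/340) = 17/117, so E[T_1 | X_0 = 1] = 1/π_1 = (15/17 + 3/20)/(3/20) = (351/340)/(3/20) = 117/17.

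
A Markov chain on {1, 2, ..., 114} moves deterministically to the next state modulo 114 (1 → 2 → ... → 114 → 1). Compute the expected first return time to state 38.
E[T_38 | X_0 = 38] = 114

The chain cycles deterministically, so starting at state 38 it returns in exactly 114 steps. Equivalently, the stationary distribution is uniform π_j = 1/114 for every state j, so by Kac's formula E[T_38] = 1/π_38 = 114.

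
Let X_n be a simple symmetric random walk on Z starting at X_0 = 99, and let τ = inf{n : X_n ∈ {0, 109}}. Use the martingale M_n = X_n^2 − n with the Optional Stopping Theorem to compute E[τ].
E[τ] = 990

M_n = X_n^2 − n is a martingale (since E[X_{n+1}^2 | F_n] = X_n^2 + 1). By OST (τ has finite mean in a bounded region), E[M_τ] = E[M_0] = X_0^2 − 0 = 99^2 = 9801. Also E[M_τ] = E[X_τ^2] − E[τ]. The walk exits at 0 or 109, with P(hit 109 first) = 99/109, so E[X_τ^2] = 109^2 · 99/109 + 0 = 10791. Thus E[τ] = E[X_τ^2] − E[M_τ] = 10791 − 9801 = 990 = 99(109 − 99) = 990.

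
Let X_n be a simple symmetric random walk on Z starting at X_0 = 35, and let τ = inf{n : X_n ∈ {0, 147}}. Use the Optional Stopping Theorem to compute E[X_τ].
E[X_τ] = 35

X_n is a martingale and τ is a bounded-mean stopping time (indeed τ is finite a.s. with bounded expectation since the walk is in a bounded region). By the OST, E[X_τ] = E[X_0] = 35. Equivalently: E[X_τ] = 147 · P(hit 147 first) + 0 · P(hit 0 first) = 147 · (35/147) = 35.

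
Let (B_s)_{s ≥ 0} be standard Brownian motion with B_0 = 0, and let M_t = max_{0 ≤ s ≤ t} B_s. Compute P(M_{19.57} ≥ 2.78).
P(M_{19.57} ≥ 2.78) = 2·P(B_{19.57} ≥ 2.78) = 2(1 − Φ(2.78/√19.57)) ≈ 0.5297

By the reflection principle for Brownian motion, P(M_t ≥ a) = 2 · P(B_t ≥ a) for a ≥ 0. Since B_t ~ N(0, t), P(B_t ≥ 2.78) = 1 − Φ(2.78/√t) = 1 − Φ(2.78/√19.57) = 1 − Φ(0.6284). So
  P(M_{19.57} ≥ 2.78) = 2(1 − Φ(0.6284)) ≈ 0.5297.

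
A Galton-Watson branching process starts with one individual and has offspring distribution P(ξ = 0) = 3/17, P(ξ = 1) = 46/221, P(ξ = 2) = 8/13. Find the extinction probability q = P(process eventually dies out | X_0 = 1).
q = 39/136

The pgf is f(s) = 3/17 + 46/221·s + 8/13·s². The extinction probability q is the smallest fixed point of f in [0, 1]. Setting s = f(s):
  8/13·s² + (46/221 − 1)·s + 3/17 = 0
  8/13·s² − (3/17 + 8/13)·s + 3/17 = 0
which factors as (s − 1)·(8/13·s − 3/17) = 0, giving roots s = 1 and s = (3/17)/(8/13) = 39/136.
Mean offspring μ = 46/221 + 2·8/13 = 318/221 > 1 (supercritical), so q < 1. The extinction probability is the smaller root: q = (3/17)/(8/13) = 39/136.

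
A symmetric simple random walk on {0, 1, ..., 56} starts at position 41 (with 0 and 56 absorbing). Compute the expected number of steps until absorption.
E[τ | X_0 = 41] = 615

Let v_k = E[τ | X_0 = k]. Boundary: v_0 = v_56 = 0. Recurrence: v_k = 1 + (v_{k-1} + v_{k+1})/2 for 1 ≤ k ≤ 55. The particular solution to v_k − (v_{k-1} + v_{k+1})/2 = 1 is v_k = −k^2. Adding homogeneous solution A + B k and matching boundaries gives v_k = k (56 − k). Substituting k = 41: v_41 = 41 · 15 = 615.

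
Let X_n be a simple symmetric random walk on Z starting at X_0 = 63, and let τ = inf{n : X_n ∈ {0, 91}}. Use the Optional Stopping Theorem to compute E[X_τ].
E[X_τ] = 63

X_n is a martingale and τ is a bounded-mean stopping time (indeed τ is finite a.s. with bounded expectation since the walk is in a bounded region). By the OST, E[X_τ] = E[X_0] = 63. Equivalently: E[X_τ] = 91 · P(hit 91 first) + 0 · P(hit 0 first) = 91 · (63/91) = 63.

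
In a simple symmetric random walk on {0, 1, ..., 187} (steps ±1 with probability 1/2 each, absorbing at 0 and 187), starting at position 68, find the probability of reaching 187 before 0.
P(hit 187 before 0) = 68/187 = 4/11

Let u_k = P(hit 187 before 0 | start at k). Then u_0 = 0, u_187 = 1, and u_k = u_{k-1}/2 + u_{k+1}/2 for 1 ≤ k ≤ 186. This harmonic recurrence is solved by u_k = k/187, giving u_68 = 68/187 = 4/11.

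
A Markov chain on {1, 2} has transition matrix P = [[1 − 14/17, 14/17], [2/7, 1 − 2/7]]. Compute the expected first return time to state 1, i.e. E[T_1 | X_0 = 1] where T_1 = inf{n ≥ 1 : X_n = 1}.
E[T_1 | X_0 = 1] = 1/π_1 = 66/17

For an irreducible recurrent Markov chain with stationary distribution π, E[T_i | X_0 = i] = 1/π_i (Kac's formula). Here π_1 = (2/7)/(14/17 + 2/7) = (2/7)/(132/119) = 17/66, so E[T_1 | X_0 = 1] = 1/π_1 = (14/17 + 2/7)/(2/7) = (132/119)/(2/7) = 66/17.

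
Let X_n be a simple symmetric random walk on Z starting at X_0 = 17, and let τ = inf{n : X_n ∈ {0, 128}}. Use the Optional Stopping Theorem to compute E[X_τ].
E[X_τ] = 17

X_n is a martingale and τ is a bounded-mean stopping time (indeed τ is finite a.s. with bounded expectation since the walk is in a bounded region). By the OST, E[X_τ] = E[X_0] = 17. Equivalently: E[X_τ] = 128 · P(hit 128 first) + 0 · P(hit 0 first) = 128 · (17/128) = 17.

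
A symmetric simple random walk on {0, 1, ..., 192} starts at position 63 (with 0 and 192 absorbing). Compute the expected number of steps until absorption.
E[τ | X_0 = 63] = 8127

Let v_k = E[τ | X_0 = k]. Boundary: v_0 = v_192 = 0. Recurrence: v_k = 1 + (v_{k-1} + v_{k+1})/2 for 1 ≤ k ≤ 191. The particular solution to v_k − (v_{k-1} + v_{k+1})/2 = 1 is v_k = −k^2. Adding homogeneous solution A + B k and matching boundaries gives v_k = k (192 − k). Substituting k = 63: v_63 = 63 · 129 = 8127.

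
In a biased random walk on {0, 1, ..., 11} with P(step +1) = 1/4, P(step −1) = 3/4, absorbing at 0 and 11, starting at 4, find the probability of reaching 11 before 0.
P(hit 11 before 0) = (1 − (3)^4) / (1 − (3)^11) = 40/88573

Let u_k denote P(reach 11 before 0 | start at k). Boundary: u_0 = 0, u_11 = 1. Recurrence: u_k = 1/4·u_{k+1} + 3/4·u_{k-1} for 1 ≤ k ≤ 10. Try u_k = A + B·r^k with r = q/p = (3/4)/(1/4) = 3. Substitution satisfies the recurrence; boundary conditions give:
  u_k = (1 − r^k) / (1 − r^N) = (1 − (3)^4) / (1 − (3)^11) = 40/88573.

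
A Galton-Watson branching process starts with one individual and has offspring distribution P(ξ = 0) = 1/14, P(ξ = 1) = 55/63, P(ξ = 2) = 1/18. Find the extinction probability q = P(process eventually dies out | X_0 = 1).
q = 1

Mean offspring μ = 0·1/14 + 1·55/63 + 2·1/18 = 62/63 ≤ 1. For μ ≤ 1 with offspring not concentrated at 1, the Galton-Watson process goes extinct almost surely, so q = 1.
(Algebraic check: The pgf is f(s) = 1/14 + 55/63·s + 1/18·s². The extinction probability q is the smallest fixed point of f in [0, 1]. Setting s = f(s):
  1/18·s² + (55/63 − 1)·s + 1/14 = 0
  1/18·s² − (1/14 + 1/18)·s + 1/14 = 0
which factors as (s − 1)·(1/18·s − 1/14) = 0, giving roots s = 1 and s = (1/14)/(1/18) = 9/7. Since 9/7 ≥ 1, the smallest root in [0, 1] is s = 1.)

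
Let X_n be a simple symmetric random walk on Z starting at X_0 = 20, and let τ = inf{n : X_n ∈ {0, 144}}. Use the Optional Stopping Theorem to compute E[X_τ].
E[X_τ] = 20

X_n is a martingale and τ is a bounded-mean stopping time (indeed τ is finite a.s. with bounded expectation since the walk is in a bounded region). By the OST, E[X_τ] = E[X_0] = 20. Equivalently: E[X_τ] = 144 · P(hit 144 first) + 0 · P(hit 0 first) = 144 · (20/144) = 20.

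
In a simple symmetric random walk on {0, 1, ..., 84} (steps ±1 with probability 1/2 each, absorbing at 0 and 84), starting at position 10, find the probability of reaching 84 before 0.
P(hit 84 before 0) = 10/84 = 5/42

Let u_k = P(hit 84 before 0 | start at k). Then u_0 = 0, u_84 = 1, and u_k = u_{k-1}/2 + u_{k+1}/2 for 1 ≤ k ≤ 83. This harmonic recurrence is solved by u_k = k/84, giving u_10 = 10/84 = 5/42.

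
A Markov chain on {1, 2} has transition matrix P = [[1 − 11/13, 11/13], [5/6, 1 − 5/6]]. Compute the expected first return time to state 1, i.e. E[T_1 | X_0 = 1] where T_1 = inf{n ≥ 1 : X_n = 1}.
E[T_1 | X_0 = 1] = 1/π_1 = 131/65

For an irreducible recurrent Markov chain with stationary distribution π, E[T_i | X_0 = i] = 1/π_i (Kac's formula). Here π_1 = (5/6)/(11/13 + 5/6) = (5/6)/(131/78) = 65/131, so E[T_1 | X_0 = 1] = 1/π_1 = (11/13 + 5/6)/(5/6) = (131/78)/(5/6) = 131/65.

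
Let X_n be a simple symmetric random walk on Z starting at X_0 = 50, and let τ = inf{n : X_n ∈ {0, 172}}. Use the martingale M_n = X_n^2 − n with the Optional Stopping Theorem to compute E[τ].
E[τ] = 6100

M_n = X_n^2 − n is a martingale (since E[X_{n+1}^2 | F_n] = X_n^2 + 1). By OST (τ has finite mean in a bounded region), E[M_τ] = E[M_0] = X_0^2 − 0 = 50^2 = 2500. Also E[M_τ] = E[X_τ^2] − E[τ]. The walk exits at 0 or 172, with P(hit 172 first) = 50/172, so E[X_τ^2] = 172^2 · 50/172 + 0 = 8600. Thus E[τ] = E[X_τ^2] − E[M_τ] = 8600 − 2500 = 6100 = 50(172 − 50) = 6100.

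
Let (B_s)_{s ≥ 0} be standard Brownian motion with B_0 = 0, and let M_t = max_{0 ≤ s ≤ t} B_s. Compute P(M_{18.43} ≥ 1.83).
P(M_{18.43} ≥ 1.83) = 2·P(B_{18.43} ≥ 1.83) = 2(1 − Φ(1.83/√18.43)) ≈ 0.6699

By the reflection principle for Brownian motion, P(M_t ≥ a) = 2 · P(B_t ≥ a) for a ≥ 0. Since B_t ~ N(0, t), P(B_t ≥ 1.83) = 1 − Φ(1.83/√t) = 1 − Φ(1.83/√18.43) = 1 − Φ(0.4263). So
  P(M_{18.43} ≥ 1.83) = 2(1 − Φ(0.4263)) ≈ 0.6699.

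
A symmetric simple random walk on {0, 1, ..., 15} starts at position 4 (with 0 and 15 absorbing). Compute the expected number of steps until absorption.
E[τ | X_0 = 4] = 44

Let v_k = E[τ | X_0 = k]. Boundary: v_0 = v_15 = 0. Recurrence: v_k = 1 + (v_{k-1} + v_{k+1})/2 for 1 ≤ k ≤ 14. The particular solution to v_k − (v_{k-1} + v_{k+1})/2 = 1 is v_k = −k^2. Adding homogeneous solution A + B k and matching boundaries gives v_k = k (15 − k). Substituting k = 4: v_4 = 4 · 11 = 44.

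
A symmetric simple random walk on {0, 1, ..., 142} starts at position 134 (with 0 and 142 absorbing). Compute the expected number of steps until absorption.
E[τ | X_0 = 134] = 1072

Let v_k = E[τ | X_0 = k]. Boundary: v_0 = v_142 = 0. Recurrence: v_k = 1 + (v_{k-1} + v_{k+1})/2 for 1 ≤ k ≤ 141. The particular solution to v_k − (v_{k-1} + v_{k+1})/2 = 1 is v_k = −k^2. Adding homogeneous solution A + B k and matching boundaries gives v_k = k (142 − k). Substituting k = 134: v_134 = 134 · 8 = 1072.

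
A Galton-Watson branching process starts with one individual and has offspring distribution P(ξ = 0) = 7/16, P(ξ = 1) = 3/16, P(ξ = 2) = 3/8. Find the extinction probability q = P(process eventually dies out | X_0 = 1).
q = 1

Mean offspring μ = 0·7/16 + 1·3/16 + 2·3/8 = 15/16 ≤ 1. For μ ≤ 1 with offspring not concentrated at 1, the Galton-Watson process goes extinct almost surely, so q = 1.
(Algebraic check: The pgf is f(s) = 7/16 + 3/16·s + 3/8·s². The extinction probability q is the smallest fixed point of f in [0, 1]. Setting s = f(s):
  3/8·s² + (3/16 − 1)·s + 7/16 = 0
  3/8·s² − (7/16 + 3/8)·s + 7/16 = 0
which factors as (s − 1)·(3/8·s − 7/16) = 0, giving roots s = 1 and s = (7/16)/(3/8) = 7/6. Since 7/6 ≥ 1, the smallest root in [0, 1] is s = 1.)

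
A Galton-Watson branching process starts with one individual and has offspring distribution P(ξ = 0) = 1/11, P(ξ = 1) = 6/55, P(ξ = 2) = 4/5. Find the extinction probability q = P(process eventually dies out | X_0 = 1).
q = 5/44

The pgf is f(s) = 1/11 + 6/55·s + 4/5·s². The extinction probability q is the smallest fixed point of f in [0, 1]. Setting s = f(s):
  4/5·s² + (6/55 − 1)·s + 1/11 = 0
  4/5·s² − (1/11 + 4/5)·s + 1/11 = 0
which factors as (s − 1)·(4/5·s − 1/11) = 0, giving roots s = 1 and s = (1/11)/(4/5) = 5/44.
Mean offspring μ = 6/55 + 2·4/5 = 94/55 > 1 (supercritical), so q < 1. The extinction probability is the smaller root: q = (1/11)/(4/5) = 5/44.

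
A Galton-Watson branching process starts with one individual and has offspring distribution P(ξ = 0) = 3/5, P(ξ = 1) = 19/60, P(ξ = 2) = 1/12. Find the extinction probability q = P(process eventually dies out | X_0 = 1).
q = 1

Mean offspring μ = 0·3/5 + 1·19/60 + 2·1/12 = 29/60 ≤ 1. For μ ≤ 1 with offspring not concentrated at 1, the Galton-Watson process goes extinct almost surely, so q = 1.
(Algebraic check: The pgf is f(s) = 3/5 + 19/60·s + 1/12·s². The extinction probability q is the smallest fixed point of f in [0, 1]. Setting s = f(s):
  1/12·s² + (19/60 − 1)·s + 3/5 = 0
  1/12·s² − (3/5 + 1/12)·s + 3/5 = 0
which factors as (s − 1)·(1/12·s − 3/5) = 0, giving roots s = 1 and s = (3/5)/(1/12) = 36/5. Since 36/5 ≥ 1, the smallest root in [0, 1] is s = 1.)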